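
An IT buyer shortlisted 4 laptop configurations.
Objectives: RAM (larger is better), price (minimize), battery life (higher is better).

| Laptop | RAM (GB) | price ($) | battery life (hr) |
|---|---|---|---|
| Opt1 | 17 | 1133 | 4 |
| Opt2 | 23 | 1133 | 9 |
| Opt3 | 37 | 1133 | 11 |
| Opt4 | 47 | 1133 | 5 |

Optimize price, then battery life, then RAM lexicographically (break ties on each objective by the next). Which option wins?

First minimize price: best is 1133, kept {Opt1, Opt2, Opt3, Opt4}.
Then maximize battery life: best is 11, kept {Opt3}.

Opt3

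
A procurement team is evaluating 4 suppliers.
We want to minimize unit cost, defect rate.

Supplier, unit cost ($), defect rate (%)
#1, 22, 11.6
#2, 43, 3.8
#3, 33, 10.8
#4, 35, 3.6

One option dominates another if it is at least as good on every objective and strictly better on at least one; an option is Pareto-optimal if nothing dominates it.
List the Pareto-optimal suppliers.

#1: not dominated (best unit cost).
#2: dominated by #4 (unit cost 35≤43, defect rate 3.6≤3.8).
#3: not dominated.
#4: not dominated (best defect rate).

#1, #3, #4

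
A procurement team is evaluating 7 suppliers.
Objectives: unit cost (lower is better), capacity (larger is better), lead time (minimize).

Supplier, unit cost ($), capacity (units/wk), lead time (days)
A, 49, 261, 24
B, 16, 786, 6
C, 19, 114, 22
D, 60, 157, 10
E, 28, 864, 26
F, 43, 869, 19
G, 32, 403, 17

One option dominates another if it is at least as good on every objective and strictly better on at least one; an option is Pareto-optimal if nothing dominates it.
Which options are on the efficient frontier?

A: dominated by B (unit cost 16≤49, capacity 786≥261, lead time 6≤24).
B: not dominated (best unit cost).
C: dominated by B (unit cost 16≤19, capacity 786≥114, lead time 6≤22).
D: dominated by B (unit cost 16≤60, capacity 786≥157, lead time 6≤10).
E: not dominated.
F: not dominated (best capacity).
G: dominated by B (unit cost 16≤32, capacity 786≥403, lead time 6≤17).

B, E, F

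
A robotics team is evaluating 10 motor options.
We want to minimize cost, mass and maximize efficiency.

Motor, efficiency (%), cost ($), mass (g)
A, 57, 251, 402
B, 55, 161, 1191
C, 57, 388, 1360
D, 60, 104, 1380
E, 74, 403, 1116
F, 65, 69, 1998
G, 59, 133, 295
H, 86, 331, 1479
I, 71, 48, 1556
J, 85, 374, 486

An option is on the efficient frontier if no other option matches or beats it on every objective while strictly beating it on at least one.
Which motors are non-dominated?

A: dominated by G (efficiency 59≥57, cost 133≤251, mass 295≤402).
B: dominated by G (efficiency 59≥55, cost 133≤161, mass 295≤1191).
C: dominated by A (efficiency 57≥57, cost 251≤388, mass 402≤1360).
D: not dominated.
E: dominated by J (efficiency 85≥74, cost 374≤403, mass 486≤1116).
F: dominated by I (efficiency 71≥65, cost 48≤69, mass 1556≤1998).
G: not dominated (best mass).
H: not dominated (best efficiency).
I: not dominated (best cost).
J: not dominated.

D, G, H, I, J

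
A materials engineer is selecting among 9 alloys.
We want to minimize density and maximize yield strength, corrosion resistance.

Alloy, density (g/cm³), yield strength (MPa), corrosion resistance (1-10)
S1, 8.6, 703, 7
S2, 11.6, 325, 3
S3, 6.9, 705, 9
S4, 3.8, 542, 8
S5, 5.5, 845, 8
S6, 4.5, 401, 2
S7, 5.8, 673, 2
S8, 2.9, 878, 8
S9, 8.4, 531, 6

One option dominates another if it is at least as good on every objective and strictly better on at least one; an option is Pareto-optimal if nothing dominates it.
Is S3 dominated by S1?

S1 vs S3: S1 is worse on density (8.6 vs 6.9), so it does not dominate S3.

No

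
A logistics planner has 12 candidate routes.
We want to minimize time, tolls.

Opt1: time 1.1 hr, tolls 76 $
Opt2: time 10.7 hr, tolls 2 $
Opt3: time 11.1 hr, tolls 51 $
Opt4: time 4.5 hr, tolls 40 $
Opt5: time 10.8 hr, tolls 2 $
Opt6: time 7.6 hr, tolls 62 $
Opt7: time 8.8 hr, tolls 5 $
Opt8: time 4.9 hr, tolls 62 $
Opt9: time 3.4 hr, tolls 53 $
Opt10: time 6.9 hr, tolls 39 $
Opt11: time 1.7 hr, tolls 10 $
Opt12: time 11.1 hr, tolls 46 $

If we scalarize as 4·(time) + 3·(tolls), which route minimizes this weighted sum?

Opt1: 4·1.1 + 3·76 = 232.4
Opt2: 4·10.7 + 3·2 = 48.8
Opt3: 4·11.1 + 3·51 = 197.4
Opt4: 4·4.5 + 3·40 = 138.0
Opt5: 4·10.8 + 3·2 = 49.2
Opt6: 4·7.6 + 3·62 = 216.4
Opt7: 4·8.8 + 3·5 = 50.2
Opt8: 4·4.9 + 3·62 = 205.6
Opt9: 4·3.4 + 3·53 = 172.6
Opt10: 4·6.9 + 3·39 = 144.6
Opt11: 4·1.7 + 3·10 = 36.8
Opt12: 4·11.1 + 3·46 = 182.4
Lowest: Opt11 at 36.8.

Opt11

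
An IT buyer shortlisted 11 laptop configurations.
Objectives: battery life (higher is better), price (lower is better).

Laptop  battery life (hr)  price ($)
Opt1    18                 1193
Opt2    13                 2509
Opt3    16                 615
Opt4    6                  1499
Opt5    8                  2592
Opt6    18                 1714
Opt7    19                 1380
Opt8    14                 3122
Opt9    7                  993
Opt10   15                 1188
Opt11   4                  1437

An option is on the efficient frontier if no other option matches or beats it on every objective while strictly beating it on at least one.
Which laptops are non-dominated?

Opt1: not dominated.
Opt2: dominated by Opt1 (battery life 18≥13, price 1193≤2509).
Opt3: not dominated (best price).
Opt4: dominated by Opt1 (battery life 18≥6, price 1193≤1499).
Opt5: dominated by Opt1 (battery life 18≥8, price 1193≤2592).
Opt6: dominated by Opt1 (battery life 18≥18, price 1193≤1714).
Opt7: not dominated (best battery life).
Opt8: dominated by Opt1 (battery life 18≥14, price 1193≤3122).
Opt9: dominated by Opt3 (battery life 16≥7, price 615≤993).
Opt10: dominated by Opt3 (battery life 16≥15, price 615≤1188).
Opt11: dominated by Opt1 (battery life 18≥4, price 1193≤1437).

Opt1, Opt3, Opt7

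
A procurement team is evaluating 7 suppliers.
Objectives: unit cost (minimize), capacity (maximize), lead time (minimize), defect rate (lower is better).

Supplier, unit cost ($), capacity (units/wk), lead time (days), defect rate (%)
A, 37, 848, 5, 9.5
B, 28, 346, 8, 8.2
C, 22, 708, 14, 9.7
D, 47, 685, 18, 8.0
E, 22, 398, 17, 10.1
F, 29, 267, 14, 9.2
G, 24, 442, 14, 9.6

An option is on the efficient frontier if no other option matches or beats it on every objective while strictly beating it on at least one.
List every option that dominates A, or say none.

none

B: worse on capacity (346 vs 848).
C: worse on capacity (708 vs 848).
D: worse on unit cost (47 vs 37).
E: worse on capacity (398 vs 848).
F: worse on capacity (267 vs 848).
G: worse on capacity (442 vs 848).
No option dominates A.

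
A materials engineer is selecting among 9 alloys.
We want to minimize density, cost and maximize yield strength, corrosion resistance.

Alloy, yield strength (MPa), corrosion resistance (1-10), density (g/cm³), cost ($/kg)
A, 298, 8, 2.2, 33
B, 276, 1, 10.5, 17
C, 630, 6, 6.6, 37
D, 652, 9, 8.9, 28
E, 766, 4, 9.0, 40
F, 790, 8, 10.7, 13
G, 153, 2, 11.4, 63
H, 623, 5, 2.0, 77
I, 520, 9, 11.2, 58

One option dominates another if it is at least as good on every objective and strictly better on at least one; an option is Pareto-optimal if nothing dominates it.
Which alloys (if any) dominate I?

D

D: yield strength 652≥520, corrosion resistance 9≥9, density 8.9≤11.2, cost 28≤58 — dominates I.
Others (A, B, C, E, F, G, H) are each worse than I on at least one objective.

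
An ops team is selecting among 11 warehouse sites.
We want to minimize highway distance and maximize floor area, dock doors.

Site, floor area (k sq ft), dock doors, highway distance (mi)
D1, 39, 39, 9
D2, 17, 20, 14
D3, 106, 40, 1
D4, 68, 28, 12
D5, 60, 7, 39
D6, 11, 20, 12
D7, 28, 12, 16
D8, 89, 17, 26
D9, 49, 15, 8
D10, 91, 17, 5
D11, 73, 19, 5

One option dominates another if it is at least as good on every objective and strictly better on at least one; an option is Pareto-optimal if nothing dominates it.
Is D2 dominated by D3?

D3 vs D2: floor area 106≥17, dock doors 40≥20, highway distance 1≤14 — D3 is at least as good on every objective with at least one strict improvement.

Yes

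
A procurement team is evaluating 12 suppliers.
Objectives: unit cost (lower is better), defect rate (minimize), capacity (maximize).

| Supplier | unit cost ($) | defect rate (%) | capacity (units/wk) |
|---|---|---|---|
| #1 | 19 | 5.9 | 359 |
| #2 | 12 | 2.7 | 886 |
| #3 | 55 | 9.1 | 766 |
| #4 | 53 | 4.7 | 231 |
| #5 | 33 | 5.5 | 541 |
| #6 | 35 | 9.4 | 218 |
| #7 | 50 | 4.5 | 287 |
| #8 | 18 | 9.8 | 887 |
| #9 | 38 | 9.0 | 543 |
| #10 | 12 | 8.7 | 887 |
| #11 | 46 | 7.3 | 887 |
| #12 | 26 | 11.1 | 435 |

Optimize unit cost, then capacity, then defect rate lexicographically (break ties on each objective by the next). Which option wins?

#10

First minimize unit cost: best is 12, kept {#2, #10}.
Then maximize capacity: best is 887, kept {#10}.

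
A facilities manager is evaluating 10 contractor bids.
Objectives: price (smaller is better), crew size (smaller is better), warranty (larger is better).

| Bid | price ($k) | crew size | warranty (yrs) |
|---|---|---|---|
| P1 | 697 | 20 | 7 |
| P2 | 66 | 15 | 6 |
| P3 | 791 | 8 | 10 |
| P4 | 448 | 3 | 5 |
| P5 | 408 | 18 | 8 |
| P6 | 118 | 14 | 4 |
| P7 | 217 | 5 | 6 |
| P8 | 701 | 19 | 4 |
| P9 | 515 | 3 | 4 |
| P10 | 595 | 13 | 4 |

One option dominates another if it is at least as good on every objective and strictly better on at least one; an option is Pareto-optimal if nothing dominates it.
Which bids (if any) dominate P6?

P1: worse on price (697 vs 118).
P2: worse on crew size (15 vs 14).
P3: worse on price (791 vs 118).
P4: worse on price (448 vs 118).
P5: worse on price (408 vs 118).
P7: worse on price (217 vs 118).
P8: worse on price (701 vs 118).
P9: worse on price (515 vs 118).
P10: worse on price (595 vs 118).
No option dominates P6.

none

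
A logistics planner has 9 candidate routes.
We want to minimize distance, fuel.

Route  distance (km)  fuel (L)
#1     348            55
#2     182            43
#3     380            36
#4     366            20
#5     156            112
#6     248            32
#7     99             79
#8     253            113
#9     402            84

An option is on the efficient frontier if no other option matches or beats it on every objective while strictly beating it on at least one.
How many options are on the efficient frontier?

#1: dominated by #2 (distance 182≤348, fuel 43≤55).
#2: not dominated.
#3: dominated by #4 (distance 366≤380, fuel 20≤36).
#4: not dominated (best fuel).
#5: dominated by #7 (distance 99≤156, fuel 79≤112).
#6: not dominated.
#7: not dominated (best distance).
#8: dominated by #2 (distance 182≤253, fuel 43≤113).
#9: dominated by #1 (distance 348≤402, fuel 55≤84).
Pareto-optimal: #2, #4, #6, #7 → 4.

4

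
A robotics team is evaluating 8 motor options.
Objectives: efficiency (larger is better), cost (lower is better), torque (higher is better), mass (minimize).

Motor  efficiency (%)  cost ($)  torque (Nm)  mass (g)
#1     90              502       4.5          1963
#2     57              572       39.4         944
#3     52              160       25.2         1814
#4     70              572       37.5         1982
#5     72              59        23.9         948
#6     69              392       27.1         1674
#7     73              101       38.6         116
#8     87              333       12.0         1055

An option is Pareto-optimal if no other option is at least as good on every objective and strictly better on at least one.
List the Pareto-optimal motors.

#1, #2, #5, #7, #8

#1: not dominated (best efficiency).
#2: not dominated (best torque).
#3: dominated by #7 (efficiency 73≥52, cost 101≤160, torque 38.6≥25.2, mass 116≤1814).
#4: dominated by #7 (efficiency 73≥70, cost 101≤572, torque 38.6≥37.5, mass 116≤1982).
#5: not dominated (best cost).
#6: dominated by #7 (efficiency 73≥69, cost 101≤392, torque 38.6≥27.1, mass 116≤1674).
#7: not dominated (best mass).
#8: not dominated.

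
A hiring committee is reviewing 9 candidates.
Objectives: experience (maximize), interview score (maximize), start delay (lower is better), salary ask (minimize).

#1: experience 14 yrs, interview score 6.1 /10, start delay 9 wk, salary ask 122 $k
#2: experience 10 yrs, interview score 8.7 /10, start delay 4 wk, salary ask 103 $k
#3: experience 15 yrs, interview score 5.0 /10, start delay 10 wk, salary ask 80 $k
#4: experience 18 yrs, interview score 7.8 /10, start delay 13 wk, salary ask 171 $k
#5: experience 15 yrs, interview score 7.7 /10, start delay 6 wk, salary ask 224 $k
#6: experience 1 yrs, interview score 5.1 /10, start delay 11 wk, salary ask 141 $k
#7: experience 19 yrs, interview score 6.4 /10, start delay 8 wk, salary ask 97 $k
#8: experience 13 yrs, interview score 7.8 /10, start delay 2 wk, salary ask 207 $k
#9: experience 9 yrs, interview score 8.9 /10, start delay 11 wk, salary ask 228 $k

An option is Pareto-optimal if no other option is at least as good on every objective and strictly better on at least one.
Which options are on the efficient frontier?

#2, #3, #4, #5, #7, #8, #9

#1: dominated by #7 (experience 19≥14, interview score 6.4≥6.1, start delay 8≤9, salary ask 97≤122).
#2: not dominated.
#3: not dominated (best salary ask).
#4: not dominated.
#5: not dominated.
#6: dominated by #1 (experience 14≥1, interview score 6.1≥5.1, start delay 9≤11, salary ask 122≤141).
#7: not dominated (best experience).
#8: not dominated (best start delay).
#9: not dominated (best interview score).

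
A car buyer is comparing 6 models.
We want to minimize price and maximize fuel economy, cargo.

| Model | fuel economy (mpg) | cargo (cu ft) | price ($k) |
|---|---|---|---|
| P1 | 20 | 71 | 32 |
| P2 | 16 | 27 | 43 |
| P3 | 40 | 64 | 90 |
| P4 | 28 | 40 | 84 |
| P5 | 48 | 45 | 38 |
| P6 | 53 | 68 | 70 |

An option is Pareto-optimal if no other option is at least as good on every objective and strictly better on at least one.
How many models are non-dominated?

P1: not dominated (best cargo).
P2: dominated by P1 (fuel economy 20≥16, cargo 71≥27, price 32≤43).
P3: dominated by P6 (fuel economy 53≥40, cargo 68≥64, price 70≤90).
P4: dominated by P5 (fuel economy 48≥28, cargo 45≥40, price 38≤84).
P5: not dominated.
P6: not dominated (best fuel economy).
Pareto-optimal: P1, P5, P6 → 3.

3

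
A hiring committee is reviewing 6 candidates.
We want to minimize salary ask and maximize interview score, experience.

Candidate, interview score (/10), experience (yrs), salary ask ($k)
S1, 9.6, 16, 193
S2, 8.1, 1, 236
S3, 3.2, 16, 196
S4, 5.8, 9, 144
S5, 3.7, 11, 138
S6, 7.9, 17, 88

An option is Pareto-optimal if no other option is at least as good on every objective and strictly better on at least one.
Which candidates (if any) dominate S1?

none

S2: worse on interview score (8.1 vs 9.6).
S3: worse on interview score (3.2 vs 9.6).
S4: worse on interview score (5.8 vs 9.6).
S5: worse on interview score (3.7 vs 9.6).
S6: worse on interview score (7.9 vs 9.6).
No option dominates S1.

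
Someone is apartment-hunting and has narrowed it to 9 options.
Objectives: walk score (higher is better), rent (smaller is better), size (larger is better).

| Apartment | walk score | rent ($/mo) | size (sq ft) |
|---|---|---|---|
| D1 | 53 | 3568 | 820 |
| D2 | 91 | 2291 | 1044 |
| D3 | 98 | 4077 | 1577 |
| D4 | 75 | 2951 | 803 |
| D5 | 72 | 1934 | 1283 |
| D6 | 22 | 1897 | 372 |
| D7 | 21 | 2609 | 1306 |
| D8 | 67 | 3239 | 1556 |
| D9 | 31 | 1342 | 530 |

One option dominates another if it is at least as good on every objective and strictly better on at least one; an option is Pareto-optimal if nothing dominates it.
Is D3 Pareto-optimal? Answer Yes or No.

Yes

D1: worse on walk score (53 vs 98).
D2: worse on walk score (91 vs 98).
D4: worse on walk score (75 vs 98).
D5: worse on walk score (72 vs 98).
D6: worse on walk score (22 vs 98).
D7: worse on walk score (21 vs 98).
D8: worse on walk score (67 vs 98).
D9: worse on walk score (31 vs 98).
No option is at least as good as D3 on every objective and strictly better on one.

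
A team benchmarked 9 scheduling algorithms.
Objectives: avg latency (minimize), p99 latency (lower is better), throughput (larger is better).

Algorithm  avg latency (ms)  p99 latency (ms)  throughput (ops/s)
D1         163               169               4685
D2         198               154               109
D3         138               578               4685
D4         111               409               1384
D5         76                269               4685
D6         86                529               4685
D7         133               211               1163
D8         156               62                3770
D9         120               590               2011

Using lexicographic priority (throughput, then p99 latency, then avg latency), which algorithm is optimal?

First maximize throughput: best is 4685, kept {D1, D3, D5, D6}.
Then minimize p99 latency: best is 169, kept {D1}.

D1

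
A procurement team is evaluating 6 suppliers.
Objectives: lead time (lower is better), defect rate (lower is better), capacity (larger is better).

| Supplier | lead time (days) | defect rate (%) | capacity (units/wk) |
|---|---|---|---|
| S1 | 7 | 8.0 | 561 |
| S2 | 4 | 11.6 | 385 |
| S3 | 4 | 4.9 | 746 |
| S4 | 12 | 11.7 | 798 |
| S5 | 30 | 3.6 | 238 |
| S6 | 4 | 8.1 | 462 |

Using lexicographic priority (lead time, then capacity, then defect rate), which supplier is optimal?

First minimize lead time: best is 4, kept {S2, S3, S6}.
Then maximize capacity: best is 746, kept {S3}.

S3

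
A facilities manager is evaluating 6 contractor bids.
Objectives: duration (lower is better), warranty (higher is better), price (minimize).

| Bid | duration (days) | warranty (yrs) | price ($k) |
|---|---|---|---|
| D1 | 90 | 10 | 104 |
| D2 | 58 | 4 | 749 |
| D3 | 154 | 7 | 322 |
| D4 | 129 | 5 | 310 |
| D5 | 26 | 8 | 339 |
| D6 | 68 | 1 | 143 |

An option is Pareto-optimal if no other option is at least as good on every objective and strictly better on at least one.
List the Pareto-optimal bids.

D1: not dominated (best warranty).
D2: dominated by D5 (duration 26≤58, warranty 8≥4, price 339≤749).
D3: dominated by D1 (duration 90≤154, warranty 10≥7, price 104≤322).
D4: dominated by D1 (duration 90≤129, warranty 10≥5, price 104≤310).
D5: not dominated (best duration).
D6: not dominated.

D1, D5, D6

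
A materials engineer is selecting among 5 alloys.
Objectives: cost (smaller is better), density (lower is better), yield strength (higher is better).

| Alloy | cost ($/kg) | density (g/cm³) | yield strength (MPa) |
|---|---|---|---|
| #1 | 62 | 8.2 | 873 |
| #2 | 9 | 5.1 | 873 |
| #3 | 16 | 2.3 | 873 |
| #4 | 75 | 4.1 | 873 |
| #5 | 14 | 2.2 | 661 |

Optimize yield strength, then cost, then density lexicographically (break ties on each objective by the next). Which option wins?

First maximize yield strength: best is 873, kept {#1, #2, #3, #4}.
Then minimize cost: best is 9, kept {#2}.

#2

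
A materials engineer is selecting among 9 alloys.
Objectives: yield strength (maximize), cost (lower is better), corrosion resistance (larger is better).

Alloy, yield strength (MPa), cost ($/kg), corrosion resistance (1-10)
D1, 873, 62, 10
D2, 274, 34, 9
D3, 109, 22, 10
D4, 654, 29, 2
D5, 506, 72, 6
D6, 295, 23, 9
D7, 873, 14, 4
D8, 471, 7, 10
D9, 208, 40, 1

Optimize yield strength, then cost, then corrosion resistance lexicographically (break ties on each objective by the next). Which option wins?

First maximize yield strength: best is 873, kept {D1, D7}.
Then minimize cost: best is 14, kept {D7}.

D7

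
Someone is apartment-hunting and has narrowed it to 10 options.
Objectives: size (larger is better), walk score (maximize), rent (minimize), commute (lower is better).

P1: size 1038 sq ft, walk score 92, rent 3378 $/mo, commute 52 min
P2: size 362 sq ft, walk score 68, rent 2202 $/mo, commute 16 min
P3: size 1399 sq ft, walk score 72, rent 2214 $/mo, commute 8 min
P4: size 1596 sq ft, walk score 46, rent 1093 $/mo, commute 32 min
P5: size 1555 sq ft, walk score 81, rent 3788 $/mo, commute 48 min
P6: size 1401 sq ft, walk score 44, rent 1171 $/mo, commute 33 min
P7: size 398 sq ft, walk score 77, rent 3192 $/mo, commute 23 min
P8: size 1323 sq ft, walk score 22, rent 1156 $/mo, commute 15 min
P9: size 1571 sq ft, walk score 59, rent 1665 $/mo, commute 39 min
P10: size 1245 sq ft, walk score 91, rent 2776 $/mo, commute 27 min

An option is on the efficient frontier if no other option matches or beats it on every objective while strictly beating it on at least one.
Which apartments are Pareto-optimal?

P1: not dominated (best walk score).
P2: not dominated.
P3: not dominated (best commute).
P4: not dominated (best size).
P5: not dominated.
P6: dominated by P4 (size 1596≥1401, walk score 46≥44, rent 1093≤1171, commute 32≤33).
P7: not dominated.
P8: not dominated.
P9: not dominated.
P10: not dominated.

P1, P2, P3, P4, P5, P7, P8, P9, P10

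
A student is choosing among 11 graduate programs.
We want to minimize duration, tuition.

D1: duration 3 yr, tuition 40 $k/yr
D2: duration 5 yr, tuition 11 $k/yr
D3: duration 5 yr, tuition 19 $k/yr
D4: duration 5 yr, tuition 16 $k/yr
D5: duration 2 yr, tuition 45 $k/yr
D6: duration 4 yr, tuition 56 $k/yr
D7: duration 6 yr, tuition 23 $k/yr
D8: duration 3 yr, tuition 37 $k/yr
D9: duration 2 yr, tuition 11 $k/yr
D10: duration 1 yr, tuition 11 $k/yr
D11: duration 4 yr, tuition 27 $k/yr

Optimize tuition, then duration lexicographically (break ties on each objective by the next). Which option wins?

D10

First minimize tuition: best is 11, kept {D2, D9, D10}.
Then minimize duration: best is 1, kept {D10}.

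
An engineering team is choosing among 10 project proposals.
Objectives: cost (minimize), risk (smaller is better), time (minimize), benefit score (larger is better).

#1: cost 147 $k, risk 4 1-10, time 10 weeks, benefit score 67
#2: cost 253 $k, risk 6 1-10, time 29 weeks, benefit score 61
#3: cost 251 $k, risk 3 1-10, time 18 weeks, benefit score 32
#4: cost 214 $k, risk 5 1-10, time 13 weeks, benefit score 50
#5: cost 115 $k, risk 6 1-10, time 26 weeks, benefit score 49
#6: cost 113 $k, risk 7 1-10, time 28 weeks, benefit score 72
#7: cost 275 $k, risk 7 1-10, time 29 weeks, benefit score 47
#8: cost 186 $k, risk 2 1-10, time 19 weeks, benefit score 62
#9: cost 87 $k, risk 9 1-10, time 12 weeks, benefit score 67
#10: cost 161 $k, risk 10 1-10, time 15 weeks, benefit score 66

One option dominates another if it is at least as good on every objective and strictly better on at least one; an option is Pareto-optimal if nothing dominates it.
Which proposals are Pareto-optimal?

#1: not dominated (best time).
#2: dominated by #1 (cost 147≤253, risk 4≤6, time 10≤29, benefit score 67≥61).
#3: not dominated.
#4: dominated by #1 (cost 147≤214, risk 4≤5, time 10≤13, benefit score 67≥50).
#5: not dominated.
#6: not dominated (best benefit score).
#7: dominated by #1 (cost 147≤275, risk 4≤7, time 10≤29, benefit score 67≥47).
#8: not dominated (best risk).
#9: not dominated (best cost).
#10: dominated by #1 (cost 147≤161, risk 4≤10, time 10≤15, benefit score 67≥66).

#1, #3, #5, #6, #8, #9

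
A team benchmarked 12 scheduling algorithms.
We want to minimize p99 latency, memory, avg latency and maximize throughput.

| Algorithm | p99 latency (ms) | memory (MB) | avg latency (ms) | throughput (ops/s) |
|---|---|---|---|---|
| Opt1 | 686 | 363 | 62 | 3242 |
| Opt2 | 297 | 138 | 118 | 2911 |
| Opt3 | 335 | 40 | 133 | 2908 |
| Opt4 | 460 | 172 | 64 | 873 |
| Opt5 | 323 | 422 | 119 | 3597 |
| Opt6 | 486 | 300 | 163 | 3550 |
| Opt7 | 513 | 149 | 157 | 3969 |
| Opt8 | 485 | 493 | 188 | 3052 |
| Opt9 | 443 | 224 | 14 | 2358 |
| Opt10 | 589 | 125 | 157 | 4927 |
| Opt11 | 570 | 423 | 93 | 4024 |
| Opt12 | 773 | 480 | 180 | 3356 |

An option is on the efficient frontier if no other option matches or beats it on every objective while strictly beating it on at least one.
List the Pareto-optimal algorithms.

Opt1: not dominated.
Opt2: not dominated (best p99 latency).
Opt3: not dominated (best memory).
Opt4: not dominated.
Opt5: not dominated.
Opt6: not dominated.
Opt7: not dominated.
Opt8: dominated by Opt5 (p99 latency 323≤485, memory 422≤493, avg latency 119≤188, throughput 3597≥3052).
Opt9: not dominated (best avg latency).
Opt10: not dominated (best throughput).
Opt11: not dominated.
Opt12: dominated by Opt5 (p99 latency 323≤773, memory 422≤480, avg latency 119≤180, throughput 3597≥3356).

Opt1, Opt2, Opt3, Opt4, Opt5, Opt6, Opt7, Opt9, Opt10, Opt11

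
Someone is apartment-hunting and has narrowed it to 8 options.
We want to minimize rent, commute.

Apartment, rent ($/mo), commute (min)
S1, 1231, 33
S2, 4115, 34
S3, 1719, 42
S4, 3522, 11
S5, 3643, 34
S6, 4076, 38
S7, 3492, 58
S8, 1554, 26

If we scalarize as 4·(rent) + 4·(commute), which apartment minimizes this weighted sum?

S1

S1: 4·1231 + 4·33 = 5056
S2: 4·4115 + 4·34 = 16596
S3: 4·1719 + 4·42 = 7044
S4: 4·3522 + 4·11 = 14132
S5: 4·3643 + 4·34 = 14708
S6: 4·4076 + 4·38 = 16456
S7: 4·3492 + 4·58 = 14200
S8: 4·1554 + 4·26 = 6320
Lowest: S1 at 5056.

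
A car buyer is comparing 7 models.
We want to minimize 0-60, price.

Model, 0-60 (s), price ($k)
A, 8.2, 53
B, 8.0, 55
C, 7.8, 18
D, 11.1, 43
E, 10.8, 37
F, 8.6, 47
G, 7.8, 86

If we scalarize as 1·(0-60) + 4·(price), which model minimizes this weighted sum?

A: 1·8.2 + 4·53 = 220.2
B: 1·8.0 + 4·55 = 228.0
C: 1·7.8 + 4·18 = 79.8
D: 1·11.1 + 4·43 = 183.1
E: 1·10.8 + 4·37 = 158.8
F: 1·8.6 + 4·47 = 196.6
G: 1·7.8 + 4·86 = 351.8
Lowest: C at 79.8.

C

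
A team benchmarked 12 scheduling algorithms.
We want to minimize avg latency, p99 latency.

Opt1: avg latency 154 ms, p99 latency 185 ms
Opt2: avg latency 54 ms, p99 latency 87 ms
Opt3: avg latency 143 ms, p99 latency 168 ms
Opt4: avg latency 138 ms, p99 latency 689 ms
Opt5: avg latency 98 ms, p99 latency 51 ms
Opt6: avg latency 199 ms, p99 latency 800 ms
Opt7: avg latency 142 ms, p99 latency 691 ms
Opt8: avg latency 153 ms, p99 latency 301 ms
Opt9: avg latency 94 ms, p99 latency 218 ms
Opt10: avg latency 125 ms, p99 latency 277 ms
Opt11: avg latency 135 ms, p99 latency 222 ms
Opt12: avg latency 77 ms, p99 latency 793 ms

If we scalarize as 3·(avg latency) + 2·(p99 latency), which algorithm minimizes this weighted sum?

Opt2

Opt1: 3·154 + 2·185 = 832
Opt2: 3·54 + 2·87 = 336
Opt3: 3·143 + 2·168 = 765
Opt4: 3·138 + 2·689 = 1792
Opt5: 3·98 + 2·51 = 396
Opt6: 3·199 + 2·800 = 2197
Opt7: 3·142 + 2·691 = 1808
Opt8: 3·153 + 2·301 = 1061
Opt9: 3·94 + 2·218 = 718
Opt10: 3·125 + 2·277 = 929
Opt11: 3·135 + 2·222 = 849
Opt12: 3·77 + 2·793 = 1817
Lowest: Opt2 at 336.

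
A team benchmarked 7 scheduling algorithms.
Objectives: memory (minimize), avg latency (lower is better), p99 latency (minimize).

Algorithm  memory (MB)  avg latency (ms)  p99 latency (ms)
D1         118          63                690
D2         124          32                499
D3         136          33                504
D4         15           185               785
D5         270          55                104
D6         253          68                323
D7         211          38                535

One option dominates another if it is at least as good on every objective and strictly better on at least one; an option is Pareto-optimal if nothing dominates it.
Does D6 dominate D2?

D6 vs D2: D6 is worse on memory (253 vs 124), so it does not dominate D2.

No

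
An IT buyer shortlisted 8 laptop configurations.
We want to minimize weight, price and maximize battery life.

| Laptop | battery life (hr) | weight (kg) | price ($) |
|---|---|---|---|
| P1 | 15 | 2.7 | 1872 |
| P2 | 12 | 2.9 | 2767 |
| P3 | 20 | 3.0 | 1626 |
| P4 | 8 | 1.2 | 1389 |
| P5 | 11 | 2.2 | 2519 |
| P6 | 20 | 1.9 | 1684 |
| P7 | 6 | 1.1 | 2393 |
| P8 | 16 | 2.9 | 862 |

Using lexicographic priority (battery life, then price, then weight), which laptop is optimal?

P3

First maximize battery life: best is 20, kept {P3, P6}.
Then minimize price: best is 1626, kept {P3}.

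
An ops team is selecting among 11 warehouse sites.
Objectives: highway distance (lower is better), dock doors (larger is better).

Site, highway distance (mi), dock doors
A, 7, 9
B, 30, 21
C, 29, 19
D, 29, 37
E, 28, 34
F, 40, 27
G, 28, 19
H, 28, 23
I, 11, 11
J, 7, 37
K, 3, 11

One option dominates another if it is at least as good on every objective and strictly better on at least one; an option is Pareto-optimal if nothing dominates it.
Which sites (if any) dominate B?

D, E, H, J

D: highway distance 29≤30, dock doors 37≥21 — dominates B.
E: highway distance 28≤30, dock doors 34≥21 — dominates B.
H: highway distance 28≤30, dock doors 23≥21 — dominates B.
J: highway distance 7≤30, dock doors 37≥21 — dominates B.
Others (A, C, F, G, I, K) are each worse than B on at least one objective.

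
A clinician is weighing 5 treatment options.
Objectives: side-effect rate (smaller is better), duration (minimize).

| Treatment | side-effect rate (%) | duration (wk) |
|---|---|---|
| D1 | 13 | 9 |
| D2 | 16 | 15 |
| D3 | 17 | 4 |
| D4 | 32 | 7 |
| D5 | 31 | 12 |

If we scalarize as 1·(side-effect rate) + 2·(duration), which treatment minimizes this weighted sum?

D1: 1·13 + 2·9 = 31
D2: 1·16 + 2·15 = 46
D3: 1·17 + 2·4 = 25
D4: 1·32 + 2·7 = 46
D5: 1·31 + 2·12 = 55
Lowest: D3 at 25.

D3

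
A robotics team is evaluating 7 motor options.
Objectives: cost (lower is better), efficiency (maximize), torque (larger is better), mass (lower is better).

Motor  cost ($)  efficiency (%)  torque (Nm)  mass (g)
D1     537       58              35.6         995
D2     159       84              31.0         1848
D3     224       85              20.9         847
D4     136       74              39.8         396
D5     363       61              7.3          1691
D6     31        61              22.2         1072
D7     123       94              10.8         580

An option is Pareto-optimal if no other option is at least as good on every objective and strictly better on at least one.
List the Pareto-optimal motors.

D2, D3, D4, D6, D7

D1: dominated by D4 (cost 136≤537, efficiency 74≥58, torque 39.8≥35.6, mass 396≤995).
D2: not dominated.
D3: not dominated.
D4: not dominated (best torque).
D5: dominated by D3 (cost 224≤363, efficiency 85≥61, torque 20.9≥7.3, mass 847≤1691).
D6: not dominated (best cost).
D7: not dominated (best efficiency).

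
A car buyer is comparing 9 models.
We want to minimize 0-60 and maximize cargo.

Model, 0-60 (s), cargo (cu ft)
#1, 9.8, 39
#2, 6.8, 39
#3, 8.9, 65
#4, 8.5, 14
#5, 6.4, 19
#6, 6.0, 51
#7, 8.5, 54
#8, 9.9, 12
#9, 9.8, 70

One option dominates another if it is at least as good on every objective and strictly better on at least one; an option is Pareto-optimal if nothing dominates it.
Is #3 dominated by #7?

No

#7 vs #3: #7 is worse on cargo (54 vs 65), so it does not dominate #3.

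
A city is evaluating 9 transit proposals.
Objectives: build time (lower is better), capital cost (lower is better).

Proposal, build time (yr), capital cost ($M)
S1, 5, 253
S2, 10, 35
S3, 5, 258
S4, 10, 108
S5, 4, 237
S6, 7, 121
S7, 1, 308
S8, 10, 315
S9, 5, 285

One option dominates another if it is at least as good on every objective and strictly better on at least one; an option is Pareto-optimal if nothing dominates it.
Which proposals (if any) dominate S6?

none

S1: worse on capital cost (253 vs 121).
S2: worse on build time (10 vs 7).
S3: worse on capital cost (258 vs 121).
S4: worse on build time (10 vs 7).
S5: worse on capital cost (237 vs 121).
S7: worse on capital cost (308 vs 121).
S8: worse on build time (10 vs 7).
S9: worse on capital cost (285 vs 121).
No option dominates S6.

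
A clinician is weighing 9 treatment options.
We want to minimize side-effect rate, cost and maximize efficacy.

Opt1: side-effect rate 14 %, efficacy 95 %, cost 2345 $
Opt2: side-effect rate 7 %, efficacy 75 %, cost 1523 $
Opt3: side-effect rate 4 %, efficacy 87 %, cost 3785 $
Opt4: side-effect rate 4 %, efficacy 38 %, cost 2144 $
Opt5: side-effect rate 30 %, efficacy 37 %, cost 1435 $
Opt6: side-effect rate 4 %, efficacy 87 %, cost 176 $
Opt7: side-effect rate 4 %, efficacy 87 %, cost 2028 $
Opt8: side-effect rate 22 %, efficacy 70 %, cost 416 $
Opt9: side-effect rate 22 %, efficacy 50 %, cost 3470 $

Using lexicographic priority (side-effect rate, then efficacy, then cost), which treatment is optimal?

Opt6

First minimize side-effect rate: best is 4, kept {Opt3, Opt4, Opt6, Opt7}.
Then maximize efficacy: best is 87, kept {Opt3, Opt6, Opt7}.
Then minimize cost: best is 176, kept {Opt6}.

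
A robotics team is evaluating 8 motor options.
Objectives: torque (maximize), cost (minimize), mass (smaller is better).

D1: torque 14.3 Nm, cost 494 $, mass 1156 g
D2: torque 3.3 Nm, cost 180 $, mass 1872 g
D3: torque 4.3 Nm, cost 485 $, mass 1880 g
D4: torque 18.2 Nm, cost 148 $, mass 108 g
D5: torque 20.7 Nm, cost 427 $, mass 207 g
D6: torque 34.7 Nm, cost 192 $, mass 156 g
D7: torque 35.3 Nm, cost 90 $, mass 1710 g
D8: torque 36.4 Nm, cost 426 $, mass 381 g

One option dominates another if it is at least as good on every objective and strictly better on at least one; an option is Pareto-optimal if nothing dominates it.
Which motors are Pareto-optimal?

D4, D6, D7, D8

D1: dominated by D4 (torque 18.2≥14.3, cost 148≤494, mass 108≤1156).
D2: dominated by D4 (torque 18.2≥3.3, cost 148≤180, mass 108≤1872).
D3: dominated by D4 (torque 18.2≥4.3, cost 148≤485, mass 108≤1880).
D4: not dominated (best mass).
D5: dominated by D6 (torque 34.7≥20.7, cost 192≤427, mass 156≤207).
D6: not dominated.
D7: not dominated (best cost).
D8: not dominated (best torque).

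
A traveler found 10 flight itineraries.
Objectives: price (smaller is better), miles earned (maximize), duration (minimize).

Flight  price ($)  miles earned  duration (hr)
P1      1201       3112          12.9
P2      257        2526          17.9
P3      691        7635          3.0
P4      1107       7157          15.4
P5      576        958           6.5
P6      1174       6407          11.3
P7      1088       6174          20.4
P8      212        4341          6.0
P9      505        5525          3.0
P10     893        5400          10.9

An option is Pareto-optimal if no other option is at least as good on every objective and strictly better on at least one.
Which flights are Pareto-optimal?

P1: dominated by P3 (price 691≤1201, miles earned 7635≥3112, duration 3.0≤12.9).
P2: dominated by P8 (price 212≤257, miles earned 4341≥2526, duration 6.0≤17.9).
P3: not dominated (best miles earned).
P4: dominated by P3 (price 691≤1107, miles earned 7635≥7157, duration 3.0≤15.4).
P5: dominated by P8 (price 212≤576, miles earned 4341≥958, duration 6.0≤6.5).
P6: dominated by P3 (price 691≤1174, miles earned 7635≥6407, duration 3.0≤11.3).
P7: dominated by P3 (price 691≤1088, miles earned 7635≥6174, duration 3.0≤20.4).
P8: not dominated (best price).
P9: not dominated.
P10: dominated by P3 (price 691≤893, miles earned 7635≥5400, duration 3.0≤10.9).

P3, P8, P9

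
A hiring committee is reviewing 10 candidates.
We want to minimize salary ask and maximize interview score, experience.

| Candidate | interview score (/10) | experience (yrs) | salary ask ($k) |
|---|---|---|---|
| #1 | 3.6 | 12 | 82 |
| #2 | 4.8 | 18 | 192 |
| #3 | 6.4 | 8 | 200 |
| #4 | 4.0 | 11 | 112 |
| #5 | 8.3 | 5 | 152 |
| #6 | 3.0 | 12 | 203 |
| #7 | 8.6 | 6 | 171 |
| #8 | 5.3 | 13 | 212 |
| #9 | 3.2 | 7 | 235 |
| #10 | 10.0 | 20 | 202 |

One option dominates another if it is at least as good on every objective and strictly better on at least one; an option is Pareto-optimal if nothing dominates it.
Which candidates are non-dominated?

#1, #2, #3, #4, #5, #7, #10

#1: not dominated (best salary ask).
#2: not dominated.
#3: not dominated.
#4: not dominated.
#5: not dominated.
#6: dominated by #1 (interview score 3.6≥3.0, experience 12≥12, salary ask 82≤203).
#7: not dominated.
#8: dominated by #10 (interview score 10.0≥5.3, experience 20≥13, salary ask 202≤212).
#9: dominated by #1 (interview score 3.6≥3.2, experience 12≥7, salary ask 82≤235).
#10: not dominated (best interview score).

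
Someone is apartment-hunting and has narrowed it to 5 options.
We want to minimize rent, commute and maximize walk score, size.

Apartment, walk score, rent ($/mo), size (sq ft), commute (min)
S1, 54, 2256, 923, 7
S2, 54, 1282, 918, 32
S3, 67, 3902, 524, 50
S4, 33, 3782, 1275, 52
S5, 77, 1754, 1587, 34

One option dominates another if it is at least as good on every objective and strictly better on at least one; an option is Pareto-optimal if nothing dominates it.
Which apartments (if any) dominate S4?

S5: walk score 77≥33, rent 1754≤3782, size 1587≥1275, commute 34≤52 — dominates S4.
Others (S1, S2, S3) are each worse than S4 on at least one objective.

S5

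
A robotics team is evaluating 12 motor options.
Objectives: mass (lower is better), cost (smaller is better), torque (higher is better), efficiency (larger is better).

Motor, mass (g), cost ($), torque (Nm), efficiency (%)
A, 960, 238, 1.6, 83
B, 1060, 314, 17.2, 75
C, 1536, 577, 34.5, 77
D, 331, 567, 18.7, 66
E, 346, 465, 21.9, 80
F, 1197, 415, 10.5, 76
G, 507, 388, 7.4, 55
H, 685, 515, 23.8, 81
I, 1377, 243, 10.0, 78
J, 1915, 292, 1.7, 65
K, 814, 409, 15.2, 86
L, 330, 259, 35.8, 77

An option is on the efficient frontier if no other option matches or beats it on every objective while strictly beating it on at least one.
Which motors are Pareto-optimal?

A, E, H, I, K, L

A: not dominated (best cost).
B: dominated by L (mass 330≤1060, cost 259≤314, torque 35.8≥17.2, efficiency 77≥75).
C: dominated by L (mass 330≤1536, cost 259≤577, torque 35.8≥34.5, efficiency 77≥77).
D: dominated by L (mass 330≤331, cost 259≤567, torque 35.8≥18.7, efficiency 77≥66).
E: not dominated.
F: dominated by K (mass 814≤1197, cost 409≤415, torque 15.2≥10.5, efficiency 86≥76).
G: dominated by L (mass 330≤507, cost 259≤388, torque 35.8≥7.4, efficiency 77≥55).
H: not dominated.
I: not dominated.
J: dominated by I (mass 1377≤1915, cost 243≤292, torque 10.0≥1.7, efficiency 78≥65).
K: not dominated (best efficiency).
L: not dominated (best mass).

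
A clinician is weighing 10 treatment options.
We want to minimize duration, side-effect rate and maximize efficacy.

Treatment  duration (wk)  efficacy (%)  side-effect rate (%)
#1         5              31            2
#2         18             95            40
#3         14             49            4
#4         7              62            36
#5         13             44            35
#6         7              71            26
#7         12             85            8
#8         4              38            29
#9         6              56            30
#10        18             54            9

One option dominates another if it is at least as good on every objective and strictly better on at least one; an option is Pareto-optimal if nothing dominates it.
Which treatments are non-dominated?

#1, #2, #3, #6, #7, #8, #9

#1: not dominated (best side-effect rate).
#2: not dominated (best efficacy).
#3: not dominated.
#4: dominated by #6 (duration 7≤7, efficacy 71≥62, side-effect rate 26≤36).
#5: dominated by #6 (duration 7≤13, efficacy 71≥44, side-effect rate 26≤35).
#6: not dominated.
#7: not dominated.
#8: not dominated (best duration).
#9: not dominated.
#10: dominated by #7 (duration 12≤18, efficacy 85≥54, side-effect rate 8≤9).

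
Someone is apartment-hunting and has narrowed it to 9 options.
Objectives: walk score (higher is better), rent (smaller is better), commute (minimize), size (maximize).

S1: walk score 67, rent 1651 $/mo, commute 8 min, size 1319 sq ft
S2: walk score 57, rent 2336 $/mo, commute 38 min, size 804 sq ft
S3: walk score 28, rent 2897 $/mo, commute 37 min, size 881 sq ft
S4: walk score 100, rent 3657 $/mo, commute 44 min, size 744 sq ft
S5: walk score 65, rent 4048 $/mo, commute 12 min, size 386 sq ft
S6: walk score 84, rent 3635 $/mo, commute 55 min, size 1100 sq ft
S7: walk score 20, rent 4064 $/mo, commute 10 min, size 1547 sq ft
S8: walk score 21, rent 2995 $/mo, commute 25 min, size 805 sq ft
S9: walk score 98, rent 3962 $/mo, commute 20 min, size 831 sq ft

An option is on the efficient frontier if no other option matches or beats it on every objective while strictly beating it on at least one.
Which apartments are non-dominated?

S1, S4, S6, S7, S9

S1: not dominated (best rent).
S2: dominated by S1 (walk score 67≥57, rent 1651≤2336, commute 8≤38, size 1319≥804).
S3: dominated by S1 (walk score 67≥28, rent 1651≤2897, commute 8≤37, size 1319≥881).
S4: not dominated (best walk score).
S5: dominated by S1 (walk score 67≥65, rent 1651≤4048, commute 8≤12, size 1319≥386).
S6: not dominated.
S7: not dominated (best size).
S8: dominated by S1 (walk score 67≥21, rent 1651≤2995, commute 8≤25, size 1319≥805).
S9: not dominated.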